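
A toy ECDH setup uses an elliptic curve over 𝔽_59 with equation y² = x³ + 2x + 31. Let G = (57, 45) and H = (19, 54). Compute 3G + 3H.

First 3G:
Repeated addition: build up to 3G.
2G: tangent at (57, 45): λ = (3·57² + 2)/(2·45) ≡ 14/31. 31⁻¹ ≡ 40 (mod 59), so λ ≡ 14·40 ≡ 29.
  x = λ² - 57 - 57 = 841 - 114 ≡ 19; y = λ·(57 - 19) - 45 ≡ 54. → (19, 54)
3G: (19, 54) + (57, 45). λ = (45 - 54)/(57 - 19) ≡ 50/38 mod 59. 38⁻¹ ≡ 14 (mod 59) since 38·14 = 532 ≡ 1, so λ ≡ 51.
  x = λ² - 19 - 57 = 2601 - 76 ≡ 47; y = λ·(19 - 47) - 54 ≡ 52. → (47, 52)
3G = (47, 52).
Next 3H:
Repeated addition: build up to 3H.
2H: tangent at (19, 54): λ = (3·19² + 2)/(2·54) ≡ 23/49. 49⁻¹ ≡ 53 (mod 59) since 49·53 = 2597 ≡ 1, so λ ≡ 23·53 ≡ 39.
  x = λ² - 19 - 19 = 1521 - 38 ≡ 8; y = λ·(19 - 8) - 54 ≡ 21. → (8, 21)
3H: (8, 21) + (19, 54). λ = (54 - 21)/(19 - 8) ≡ 33/11 mod 59. 11⁻¹ ≡ 43 (mod 59), so λ ≡ 3.
  x = λ² - 8 - 19 = 9 - 27 ≡ 41; y = λ·(8 - 41) - 21 ≡ 57. → (41, 57)
3H = (41, 57).
Finally 3G + 3H:
(47, 52) + (41, 57). λ = (57 - 52)/(41 - 47) ≡ 5/53 mod 59. 53⁻¹ ≡ 49 (mod 59), so λ ≡ 9.
  x = λ² - 47 - 41 = 81 - 88 ≡ 52; y = λ·(47 - 52) - 52 ≡ 21. → (52, 21)

(52, 21)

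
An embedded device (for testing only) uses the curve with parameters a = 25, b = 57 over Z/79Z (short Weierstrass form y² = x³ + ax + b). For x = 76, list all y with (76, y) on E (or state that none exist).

none

x³ + 25x + 57 = 440933 ≡ 34 (mod 79).
34 is a non-residue mod 79; no y exists.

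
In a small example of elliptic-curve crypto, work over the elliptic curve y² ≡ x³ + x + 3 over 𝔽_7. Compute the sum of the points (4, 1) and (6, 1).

(4, 1) + (6, 1). λ = (1 - 1)/(6 - 4) ≡ 0/2 mod 7. 2⁻¹ ≡ 4 (mod 7) since 2·4 = 8 ≡ 1, so λ ≡ 0.
  x = λ² - 4 - 6 = 0 - 10 ≡ 4; y = λ·(4 - 4) - 1 ≡ 6. → (4, 6)

(4, 6)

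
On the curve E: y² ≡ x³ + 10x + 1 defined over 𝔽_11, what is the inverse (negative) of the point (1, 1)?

(1, 10)

-(1, 1) = (1, -1 mod 11) = (1, 10).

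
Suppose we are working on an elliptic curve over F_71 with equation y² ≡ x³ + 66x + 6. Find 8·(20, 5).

Write P = (20, 5).
Double-and-add on 8 = (1000)₂. Start with P = (20, 5) for the leading 1-bit.
double: tangent at (20, 5): λ = (3·20² + 66)/(2·5) ≡ 59/10. 10⁻¹ ≡ 64 (mod 71), so λ ≡ 59·64 ≡ 13.
  x = λ² - 20 - 20 = 169 - 40 ≡ 58; y = λ·(20 - 58) - 5 ≡ 69. → (58, 69)
double: tangent at (58, 69): λ = (3·58² + 66)/(2·69) ≡ 5/67. 67⁻¹ ≡ 53 (mod 71), so λ ≡ 5·53 ≡ 52.
  x = λ² - 58 - 58 = 2704 - 116 ≡ 32; y = λ·(58 - 32) - 69 ≡ 5. → (32, 5)
double: tangent at (32, 5): λ = (3·32² + 66)/(2·5) ≡ 14/10. 10⁻¹ ≡ 64 (mod 71), so λ ≡ 14·64 ≡ 44.
  x = λ² - 32 - 32 = 1936 - 64 ≡ 26; y = λ·(32 - 26) - 5 ≡ 46. → (26, 46)

(26, 46)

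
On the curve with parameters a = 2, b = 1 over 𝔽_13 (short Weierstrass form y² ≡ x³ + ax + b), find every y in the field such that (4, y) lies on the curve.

x³ + 2x + 1 = 73 ≡ 8 (mod 13).
8 is a non-residue mod 13; no y exists.

none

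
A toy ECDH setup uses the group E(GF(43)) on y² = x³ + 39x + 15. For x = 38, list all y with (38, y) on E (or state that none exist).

x³ + 39x + 15 = 56369 ≡ 39 (mod 43).
39 is a non-residue mod 43; no y exists.

none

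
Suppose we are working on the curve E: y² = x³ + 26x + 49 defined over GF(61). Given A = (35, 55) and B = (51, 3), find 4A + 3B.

First 4A:
Double-and-add on 4 = (100)₂. Start with A = (35, 55) for the leading 1-bit.
double: tangent at (35, 55): λ = (3·35² + 26)/(2·55) ≡ 41/49. 49⁻¹ ≡ 5 (mod 61), so λ ≡ 41·5 ≡ 22.
  x = λ² - 35 - 35 = 484 - 70 ≡ 48; y = λ·(35 - 48) - 55 ≡ 25. → (48, 25)
double: tangent at (48, 25): λ = (3·48² + 26)/(2·25) ≡ 45/50. 50⁻¹ ≡ 11 (mod 61), so λ ≡ 45·11 ≡ 7.
  x = λ² - 48 - 48 = 49 - 96 ≡ 14; y = λ·(48 - 14) - 25 ≡ 30. → (14, 30)
4A = (14, 30).
Next 3B:
Repeated addition: build up to 3B.
2B: tangent at (51, 3): λ = (3·51² + 26)/(2·3) ≡ 21/6. 6⁻¹ ≡ 51 (mod 61), so λ ≡ 21·51 ≡ 34.
  x = λ² - 51 - 51 = 1156 - 102 ≡ 17; y = λ·(51 - 17) - 3 ≡ 55. → (17, 55)
3B: (17, 55) + (51, 3). λ = (3 - 55)/(51 - 17) ≡ 9/34 mod 61. 34⁻¹ ≡ 9 (mod 61), so λ ≡ 20.
  x = λ² - 17 - 51 = 400 - 68 ≡ 27; y = λ·(17 - 27) - 55 ≡ 50. → (27, 50)
3B = (27, 50).
Finally 4A + 3B:
(14, 30) + (27, 50). λ = (50 - 30)/(27 - 14) ≡ 20/13 mod 61. 13⁻¹ ≡ 47 (mod 61), so λ ≡ 25.
  x = λ² - 14 - 27 = 625 - 41 ≡ 35; y = λ·(14 - 35) - 30 ≡ 55. → (35, 55)

(35, 55)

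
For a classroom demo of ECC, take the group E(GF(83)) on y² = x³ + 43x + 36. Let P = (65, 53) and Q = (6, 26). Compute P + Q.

(82, 18)

(65, 53) + (6, 26). λ = (26 - 53)/(6 - 65) ≡ 56/24 mod 83. 24⁻¹ ≡ 45 (mod 83) since 24·45 = 1080 ≡ 1, so λ ≡ 30.
  x = λ² - 65 - 6 = 900 - 71 ≡ 82; y = λ·(65 - 82) - 53 ≡ 18. → (82, 18)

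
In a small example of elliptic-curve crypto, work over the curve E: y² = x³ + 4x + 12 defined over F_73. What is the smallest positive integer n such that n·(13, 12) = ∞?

2P: tangent at (13, 12): λ = (3·13² + 4)/(2·12) ≡ 0/24. 24⁻¹ ≡ 70 (mod 73), so λ ≡ 0·70 ≡ 0.
  x = λ² - 13 - 13 = 0 - 26 ≡ 47; y = λ·(13 - 47) - 12 ≡ 61. → (47, 61)
3P: (47, 61) + (13, 12). λ = (12 - 61)/(13 - 47) ≡ 24/39 mod 73. 39⁻¹ ≡ 15 (mod 73) since 39·15 = 585 ≡ 1, so λ ≡ 68.
  x = λ² - 47 - 13 = 4624 - 60 ≡ 38; y = λ·(47 - 38) - 61 ≡ 40. → (38, 40)
4P: (38, 40) + (13, 12). λ = (12 - 40)/(13 - 38) ≡ 45/48 mod 73. 48⁻¹ ≡ 35 (mod 73) since 48·35 = 1680 ≡ 1, so λ ≡ 42.
  x = λ² - 38 - 13 = 1764 - 51 ≡ 34; y = λ·(38 - 34) - 40 ≡ 55. → (34, 55)
5P: (34, 55) + (13, 12). λ = (12 - 55)/(13 - 34) ≡ 30/52 mod 73. 52⁻¹ ≡ 66 (mod 73) since 52·66 = 3432 ≡ 1, so λ ≡ 9.
  x = λ² - 34 - 13 = 81 - 47 ≡ 34; y = λ·(34 - 34) - 55 ≡ 18. → (34, 18)
6P: (34, 18) + (13, 12). λ = (12 - 18)/(13 - 34) ≡ 67/52 mod 73. 52⁻¹ ≡ 66 (mod 73) since 52·66 = 3432 ≡ 1, so λ ≡ 42.
  x = λ² - 34 - 13 = 1764 - 47 ≡ 38; y = λ·(34 - 38) - 18 ≡ 33. → (38, 33)
7P: (38, 33) + (13, 12). λ = (12 - 33)/(13 - 38) ≡ 52/48 mod 73. 48⁻¹ ≡ 35 (mod 73), so λ ≡ 68.
  x = λ² - 38 - 13 = 4624 - 51 ≡ 47; y = λ·(38 - 47) - 33 ≡ 12. → (47, 12)
8P: (47, 12) + (13, 12). λ = (12 - 12)/(13 - 47) ≡ 0/39 mod 73. 39⁻¹ ≡ 15 (mod 73), so λ ≡ 0.
  x = λ² - 47 - 13 = 0 - 60 ≡ 13; y = λ·(47 - 13) - 12 ≡ 61. → (13, 61)
9P: (13, 61) + (13, 12): same x and y₁ ≡ -y₂, so the sum is ∞.
9P = ∞, so the order is 9.

9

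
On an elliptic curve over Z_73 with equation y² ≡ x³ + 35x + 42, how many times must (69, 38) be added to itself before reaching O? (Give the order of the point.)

2P: tangent at (69, 38): λ = (3·69² + 35)/(2·38) ≡ 10/3. 3⁻¹ ≡ 49 (mod 73), so λ ≡ 10·49 ≡ 52.
  x = λ² - 69 - 69 = 2704 - 138 ≡ 11; y = λ·(69 - 11) - 38 ≡ 58. → (11, 58)
3P: (11, 58) + (69, 38). λ = (38 - 58)/(69 - 11) ≡ 53/58 mod 73. 58⁻¹ ≡ 34 (mod 73) since 58·34 = 1972 ≡ 1, so λ ≡ 50.
  x = λ² - 11 - 69 = 2500 - 80 ≡ 11; y = λ·(11 - 11) - 58 ≡ 15. → (11, 15)
4P: (11, 15) + (69, 38). λ = (38 - 15)/(69 - 11) ≡ 23/58 mod 73. 58⁻¹ ≡ 34 (mod 73), so λ ≡ 52.
  x = λ² - 11 - 69 = 2704 - 80 ≡ 69; y = λ·(11 - 69) - 15 ≡ 35. → (69, 35)
5P: (69, 35) + (69, 38): same x and y₁ ≡ -y₂, so the sum is O.
5P = O, so the order is 5.

5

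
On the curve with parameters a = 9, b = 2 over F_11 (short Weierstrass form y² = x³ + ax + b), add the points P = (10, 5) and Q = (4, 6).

(10, 5) + (4, 6). λ = (6 - 5)/(4 - 10) ≡ 1/5 mod 11. 5⁻¹ ≡ 9 (mod 11), so λ ≡ 9.
  x = λ² - 10 - 4 = 81 - 14 ≡ 1; y = λ·(10 - 1) - 5 ≡ 10. → (1, 10)

(1, 10)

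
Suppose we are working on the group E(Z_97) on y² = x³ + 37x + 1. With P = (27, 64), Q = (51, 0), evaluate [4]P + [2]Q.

First 4P:
Repeated addition: build up to 4P.
2P: tangent at (27, 64): λ = (3·27² + 37)/(2·64) ≡ 90/31. 31⁻¹ ≡ 72 (mod 97), so λ ≡ 90·72 ≡ 78.
  x = λ² - 27 - 27 = 6084 - 54 ≡ 16; y = λ·(27 - 16) - 64 ≡ 18. → (16, 18)
3P: (16, 18) + (27, 64). λ = (64 - 18)/(27 - 16) ≡ 46/11 mod 97. 11⁻¹ ≡ 53 (mod 97), so λ ≡ 13.
  x = λ² - 16 - 27 = 169 - 43 ≡ 29; y = λ·(16 - 29) - 18 ≡ 7. → (29, 7)
4P: (29, 7) + (27, 64). λ = (64 - 7)/(27 - 29) ≡ 57/95 mod 97. 95⁻¹ ≡ 48 (mod 97) since 95·48 = 4560 ≡ 1, so λ ≡ 20.
  x = λ² - 29 - 27 = 400 - 56 ≡ 53; y = λ·(29 - 53) - 7 ≡ 95. → (53, 95)
4P = (53, 95).
Next 2Q:
Repeated addition: build up to 2Q.
2Q: (51, 0) + (51, 0): same x and y₁ ≡ -y₂, so the sum is O.
2Q = O.
Finally 4P + 2Q:
(53, 95) + O = (53, 95) (identity).

(53, 95)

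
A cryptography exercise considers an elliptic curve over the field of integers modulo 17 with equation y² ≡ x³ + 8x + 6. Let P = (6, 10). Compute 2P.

(6, 7)

tangent at (6, 10): λ = (3·6² + 8)/(2·10) ≡ 14/3. 3⁻¹ ≡ 6 (mod 17) since 3·6 = 18 ≡ 1, so λ ≡ 14·6 ≡ 16.
  x = λ² - 6 - 6 = 256 - 12 ≡ 6; y = λ·(6 - 6) - 10 ≡ 7. → (6, 7)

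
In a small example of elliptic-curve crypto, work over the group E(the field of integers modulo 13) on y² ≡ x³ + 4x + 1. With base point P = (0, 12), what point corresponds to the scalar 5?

Repeated addition: build up to 5P.
2P: tangent at (0, 12): λ = (3·0² + 4)/(2·12) ≡ 4/11. 11⁻¹ ≡ 6 (mod 13) since 11·6 = 66 ≡ 1, so λ ≡ 4·6 ≡ 11.
  x = λ² - 0 - 0 = 121 - 0 ≡ 4; y = λ·(0 - 4) - 12 ≡ 9. → (4, 9)
3P: (4, 9) + (0, 12). λ = (12 - 9)/(0 - 4) ≡ 3/9 mod 13. 9⁻¹ ≡ 3 (mod 13) since 9·3 = 27 ≡ 1, so λ ≡ 9.
  x = λ² - 4 - 0 = 81 - 4 ≡ 12; y = λ·(4 - 12) - 9 ≡ 10. → (12, 10)
4P: (12, 10) + (0, 12). λ = (12 - 10)/(0 - 12) ≡ 2/1 mod 13. 1⁻¹ ≡ 1 (mod 13) since 1·1 = 1 ≡ 1, so λ ≡ 2.
  x = λ² - 12 - 0 = 4 - 12 ≡ 5; y = λ·(12 - 5) - 10 ≡ 4. → (5, 4)
5P: (5, 4) + (0, 12). λ = (12 - 4)/(0 - 5) ≡ 8/8 mod 13. 8⁻¹ ≡ 5 (mod 13), so λ ≡ 1.
  x = λ² - 5 - 0 = 1 - 5 ≡ 9; y = λ·(5 - 9) - 4 ≡ 5. → (9, 5)

(9, 5)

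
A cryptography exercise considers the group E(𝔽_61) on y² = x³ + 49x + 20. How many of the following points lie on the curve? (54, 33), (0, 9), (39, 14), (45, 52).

2

(54, 33): 33² ≡ 52, rhs ≡ 5 → off.
(0, 9): 9² ≡ 20, rhs ≡ 20 → on.
(39, 14): 14² ≡ 13, rhs ≡ 6 → off.
(45, 52): 52² ≡ 20, rhs ≡ 20 → on.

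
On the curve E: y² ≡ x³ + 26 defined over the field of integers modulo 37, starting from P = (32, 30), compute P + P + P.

(21, 0)

Repeated addition: build up to 3P.
2P: tangent at (32, 30): λ = (3·32² + 0)/(2·30) ≡ 1/23. 23⁻¹ ≡ 29 (mod 37), so λ ≡ 1·29 ≡ 29.
  x = λ² - 32 - 32 = 841 - 64 ≡ 0; y = λ·(32 - 0) - 30 ≡ 10. → (0, 10)
3P: (0, 10) + (32, 30). λ = (30 - 10)/(32 - 0) ≡ 20/32 mod 37. 32⁻¹ ≡ 22 (mod 37), so λ ≡ 33.
  x = λ² - 0 - 32 = 1089 - 32 ≡ 21; y = λ·(0 - 21) - 10 ≡ 0. → (21, 0)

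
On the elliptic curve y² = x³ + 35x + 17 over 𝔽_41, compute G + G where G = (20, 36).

tangent at (20, 36): λ = (3·20² + 35)/(2·36) ≡ 5/31. 31⁻¹ ≡ 4 (mod 41), so λ ≡ 5·4 ≡ 20.
  x = λ² - 20 - 20 = 400 - 40 ≡ 32; y = λ·(20 - 32) - 36 ≡ 11. → (32, 11)

(32, 11)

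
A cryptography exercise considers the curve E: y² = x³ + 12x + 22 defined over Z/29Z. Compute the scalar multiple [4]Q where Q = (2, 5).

(6, 22)

Double-and-add on 4 = (100)₂. Start with Q = (2, 5) for the leading 1-bit.
double: tangent at (2, 5): λ = (3·2² + 12)/(2·5) ≡ 24/10. 10⁻¹ ≡ 3 (mod 29), so λ ≡ 24·3 ≡ 14.
  x = λ² - 2 - 2 = 196 - 4 ≡ 18; y = λ·(2 - 18) - 5 ≡ 3. → (18, 3)
double: tangent at (18, 3): λ = (3·18² + 12)/(2·3) ≡ 27/6. 6⁻¹ ≡ 5 (mod 29) since 6·5 = 30 ≡ 1, so λ ≡ 27·5 ≡ 19.
  x = λ² - 18 - 18 = 361 - 36 ≡ 6; y = λ·(18 - 6) - 3 ≡ 22. → (6, 22)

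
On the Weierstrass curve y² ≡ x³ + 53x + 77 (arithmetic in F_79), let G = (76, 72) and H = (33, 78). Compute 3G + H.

(71, 57)

First 3G:
Repeated addition: build up to 3G.
2G: tangent at (76, 72): λ = (3·76² + 53)/(2·72) ≡ 1/65. 65⁻¹ ≡ 62 (mod 79), so λ ≡ 1·62 ≡ 62.
  x = λ² - 76 - 76 = 3844 - 152 ≡ 58; y = λ·(76 - 58) - 72 ≡ 17. → (58, 17)
3G: (58, 17) + (76, 72). λ = (72 - 17)/(76 - 58) ≡ 55/18 mod 79. 18⁻¹ ≡ 22 (mod 79), so λ ≡ 25.
  x = λ² - 58 - 76 = 625 - 134 ≡ 17; y = λ·(58 - 17) - 17 ≡ 60. → (17, 60)
3G = (17, 60).
Finally 3G + H:
(17, 60) + (33, 78). λ = (78 - 60)/(33 - 17) ≡ 18/16 mod 79. 16⁻¹ ≡ 5 (mod 79) since 16·5 = 80 ≡ 1, so λ ≡ 11.
  x = λ² - 17 - 33 = 121 - 50 ≡ 71; y = λ·(17 - 71) - 60 ≡ 57. → (71, 57)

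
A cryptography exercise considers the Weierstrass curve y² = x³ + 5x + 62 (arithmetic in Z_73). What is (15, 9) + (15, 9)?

tangent at (15, 9): λ = (3·15² + 5)/(2·9) ≡ 23/18. 18⁻¹ ≡ 69 (mod 73), so λ ≡ 23·69 ≡ 54.
  x = λ² - 15 - 15 = 2916 - 30 ≡ 39; y = λ·(15 - 39) - 9 ≡ 9. → (39, 9)

(39, 9)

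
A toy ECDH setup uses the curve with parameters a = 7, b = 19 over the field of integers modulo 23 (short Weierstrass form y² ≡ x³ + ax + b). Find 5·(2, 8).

(8, 9)

Write P = (2, 8).
Double-and-add on 5 = (101)₂. Start with P = (2, 8) for the leading 1-bit.
double: tangent at (2, 8): λ = (3·2² + 7)/(2·8) ≡ 19/16. 16⁻¹ ≡ 13 (mod 23) since 16·13 = 208 ≡ 1, so λ ≡ 19·13 ≡ 17.
  x = λ² - 2 - 2 = 289 - 4 ≡ 9; y = λ·(2 - 9) - 8 ≡ 11. → (9, 11)
double: tangent at (9, 11): λ = (3·9² + 7)/(2·11) ≡ 20/22. 22⁻¹ ≡ 22 (mod 23) since 22·22 = 484 ≡ 1, so λ ≡ 20·22 ≡ 3.
  x = λ² - 9 - 9 = 9 - 18 ≡ 14; y = λ·(9 - 14) - 11 ≡ 20. → (14, 20)
add P: (14, 20) + (2, 8). λ = (8 - 20)/(2 - 14) ≡ 11/11 mod 23. 11⁻¹ ≡ 21 (mod 23), so λ ≡ 1.
  x = λ² - 14 - 2 = 1 - 16 ≡ 8; y = λ·(14 - 8) - 20 ≡ 9. → (8, 9)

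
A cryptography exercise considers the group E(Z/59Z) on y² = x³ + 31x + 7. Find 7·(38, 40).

(7, 53)

Write P = (38, 40).
Repeated addition: build up to 7P.
2P: tangent at (38, 40): λ = (3·38² + 31)/(2·40) ≡ 56/21. 21⁻¹ ≡ 45 (mod 59), so λ ≡ 56·45 ≡ 42.
  x = λ² - 38 - 38 = 1764 - 76 ≡ 36; y = λ·(38 - 36) - 40 ≡ 44. → (36, 44)
3P: (36, 44) + (38, 40). λ = (40 - 44)/(38 - 36) ≡ 55/2 mod 59. 2⁻¹ ≡ 30 (mod 59), so λ ≡ 57.
  x = λ² - 36 - 38 = 3249 - 74 ≡ 48; y = λ·(36 - 48) - 44 ≡ 39. → (48, 39)
4P: (48, 39) + (38, 40). λ = (40 - 39)/(38 - 48) ≡ 1/49 mod 59. 49⁻¹ ≡ 53 (mod 59), so λ ≡ 53.
  x = λ² - 48 - 38 = 2809 - 86 ≡ 9; y = λ·(48 - 9) - 39 ≡ 22. → (9, 22)
5P: (9, 22) + (38, 40). λ = (40 - 22)/(38 - 9) ≡ 18/29 mod 59. 29⁻¹ ≡ 57 (mod 59), so λ ≡ 23.
  x = λ² - 9 - 38 = 529 - 47 ≡ 10; y = λ·(9 - 10) - 22 ≡ 14. → (10, 14)
6P: (10, 14) + (38, 40). λ = (40 - 14)/(38 - 10) ≡ 26/28 mod 59. 28⁻¹ ≡ 19 (mod 59) since 28·19 = 532 ≡ 1, so λ ≡ 22.
  x = λ² - 10 - 38 = 484 - 48 ≡ 23; y = λ·(10 - 23) - 14 ≡ 54. → (23, 54)
7P: (23, 54) + (38, 40). λ = (40 - 54)/(38 - 23) ≡ 45/15 mod 59. 15⁻¹ ≡ 4 (mod 59) since 15·4 = 60 ≡ 1, so λ ≡ 3.
  x = λ² - 23 - 38 = 9 - 61 ≡ 7; y = λ·(23 - 7) - 54 ≡ 53. → (7, 53)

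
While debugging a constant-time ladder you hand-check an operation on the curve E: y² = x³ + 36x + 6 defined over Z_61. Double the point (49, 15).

(38, 59)

tangent at (49, 15): λ = (3·49² + 36)/(2·15) ≡ 41/30. 30⁻¹ ≡ 59 (mod 61), so λ ≡ 41·59 ≡ 40.
  x = λ² - 49 - 49 = 1600 - 98 ≡ 38; y = λ·(49 - 38) - 15 ≡ 59. → (38, 59)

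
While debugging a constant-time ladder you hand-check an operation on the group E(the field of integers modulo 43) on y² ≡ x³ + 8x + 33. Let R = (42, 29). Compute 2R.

(27, 25)

tangent at (42, 29): λ = (3·42² + 8)/(2·29) ≡ 11/15. 15⁻¹ ≡ 23 (mod 43) since 15·23 = 345 ≡ 1, so λ ≡ 11·23 ≡ 38.
  x = λ² - 42 - 42 = 1444 - 84 ≡ 27; y = λ·(42 - 27) - 29 ≡ 25. → (27, 25)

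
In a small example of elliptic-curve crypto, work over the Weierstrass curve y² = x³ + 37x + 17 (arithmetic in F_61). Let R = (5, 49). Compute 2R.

tangent at (5, 49): λ = (3·5² + 37)/(2·49) ≡ 51/37. 37⁻¹ ≡ 33 (mod 61) since 37·33 = 1221 ≡ 1, so λ ≡ 51·33 ≡ 36.
  x = λ² - 5 - 5 = 1296 - 10 ≡ 5; y = λ·(5 - 5) - 49 ≡ 12. → (5, 12)

(5, 12)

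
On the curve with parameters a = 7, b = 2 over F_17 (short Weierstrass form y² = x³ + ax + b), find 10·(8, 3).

Write Q = (8, 3).
Repeated addition: build up to 10Q.
2Q: tangent at (8, 3): λ = (3·8² + 7)/(2·3) ≡ 12/6. 6⁻¹ ≡ 3 (mod 17), so λ ≡ 12·3 ≡ 2.
  x = λ² - 8 - 8 = 4 - 16 ≡ 5; y = λ·(8 - 5) - 3 ≡ 3. → (5, 3)
3Q: (5, 3) + (8, 3). λ = (3 - 3)/(8 - 5) ≡ 0/3 mod 17. 3⁻¹ ≡ 6 (mod 17) since 3·6 = 18 ≡ 1, so λ ≡ 0.
  x = λ² - 5 - 8 = 0 - 13 ≡ 4; y = λ·(5 - 4) - 3 ≡ 14. → (4, 14)
4Q: (4, 14) + (8, 3). λ = (3 - 14)/(8 - 4) ≡ 6/4 mod 17. 4⁻¹ ≡ 13 (mod 17) since 4·13 = 52 ≡ 1, so λ ≡ 10.
  x = λ² - 4 - 8 = 100 - 12 ≡ 3; y = λ·(4 - 3) - 14 ≡ 13. → (3, 13)
5Q: (3, 13) + (8, 3). λ = (3 - 13)/(8 - 3) ≡ 7/5 mod 17. 5⁻¹ ≡ 7 (mod 17), so λ ≡ 15.
  x = λ² - 3 - 8 = 225 - 11 ≡ 10; y = λ·(3 - 10) - 13 ≡ 1. → (10, 1)
6Q: (10, 1) + (8, 3). λ = (3 - 1)/(8 - 10) ≡ 2/15 mod 17. 15⁻¹ ≡ 8 (mod 17), so λ ≡ 16.
  x = λ² - 10 - 8 = 256 - 18 ≡ 0; y = λ·(10 - 0) - 1 ≡ 6. → (0, 6)
7Q: (0, 6) + (8, 3). λ = (3 - 6)/(8 - 0) ≡ 14/8 mod 17. 8⁻¹ ≡ 15 (mod 17) since 8·15 = 120 ≡ 1, so λ ≡ 6.
  x = λ² - 0 - 8 = 36 - 8 ≡ 11; y = λ·(0 - 11) - 6 ≡ 13. → (11, 13)
8Q: (11, 13) + (8, 3). λ = (3 - 13)/(8 - 11) ≡ 7/14 mod 17. 14⁻¹ ≡ 11 (mod 17) since 14·11 = 154 ≡ 1, so λ ≡ 9.
  x = λ² - 11 - 8 = 81 - 19 ≡ 11; y = λ·(11 - 11) - 13 ≡ 4. → (11, 4)
9Q: (11, 4) + (8, 3). λ = (3 - 4)/(8 - 11) ≡ 16/14 mod 17. 14⁻¹ ≡ 11 (mod 17) since 14·11 = 154 ≡ 1, so λ ≡ 6.
  x = λ² - 11 - 8 = 36 - 19 ≡ 0; y = λ·(11 - 0) - 4 ≡ 11. → (0, 11)
10Q: (0, 11) + (8, 3). λ = (3 - 11)/(8 - 0) ≡ 9/8 mod 17. 8⁻¹ ≡ 15 (mod 17), so λ ≡ 16.
  x = λ² - 0 - 8 = 256 - 8 ≡ 10; y = λ·(0 - 10) - 11 ≡ 16. → (10, 16)

(10, 16)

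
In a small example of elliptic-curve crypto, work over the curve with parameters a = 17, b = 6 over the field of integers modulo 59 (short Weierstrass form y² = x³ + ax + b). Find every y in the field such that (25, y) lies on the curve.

none

x³ + 17x + 6 = 16056 ≡ 8 (mod 59).
8 is a non-residue mod 59; no y exists.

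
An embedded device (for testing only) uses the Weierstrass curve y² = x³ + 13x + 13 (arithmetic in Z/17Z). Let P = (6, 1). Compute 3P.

O

Repeated addition: build up to 3P.
2P: tangent at (6, 1): λ = (3·6² + 13)/(2·1) ≡ 2/2. 2⁻¹ ≡ 9 (mod 17) since 2·9 = 18 ≡ 1, so λ ≡ 2·9 ≡ 1.
  x = λ² - 6 - 6 = 1 - 12 ≡ 6; y = λ·(6 - 6) - 1 ≡ 16. → (6, 16)
3P: (6, 16) + (6, 1): same x and y₁ ≡ -y₂, so the sum is 𝒪.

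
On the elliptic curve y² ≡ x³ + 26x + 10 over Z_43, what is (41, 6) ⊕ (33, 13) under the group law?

(0, 28)

(41, 6) + (33, 13). λ = (13 - 6)/(33 - 41) ≡ 7/35 mod 43. 35⁻¹ ≡ 16 (mod 43), so λ ≡ 26.
  x = λ² - 41 - 33 = 676 - 74 ≡ 0; y = λ·(41 - 0) - 6 ≡ 28. → (0, 28)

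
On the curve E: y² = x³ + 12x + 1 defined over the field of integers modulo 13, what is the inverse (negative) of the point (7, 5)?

(7, 8)

-(7, 5) = (7, -5 mod 13) = (7, 8).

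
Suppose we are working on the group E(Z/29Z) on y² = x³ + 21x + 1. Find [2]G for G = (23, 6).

tangent at (23, 6): λ = (3·23² + 21)/(2·6) ≡ 13/12. 12⁻¹ ≡ 17 (mod 29), so λ ≡ 13·17 ≡ 18.
  x = λ² - 23 - 23 = 324 - 46 ≡ 17; y = λ·(23 - 17) - 6 ≡ 15. → (17, 15)

(17, 15)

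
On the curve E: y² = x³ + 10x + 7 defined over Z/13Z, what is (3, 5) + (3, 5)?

tangent at (3, 5): λ = (3·3² + 10)/(2·5) ≡ 11/10. 10⁻¹ ≡ 4 (mod 13), so λ ≡ 11·4 ≡ 5.
  x = λ² - 3 - 3 = 25 - 6 ≡ 6; y = λ·(3 - 6) - 5 ≡ 6. → (6, 6)

(6, 6)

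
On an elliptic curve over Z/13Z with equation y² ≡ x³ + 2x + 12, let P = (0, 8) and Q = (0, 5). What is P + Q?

The two points share x = 0 and their y-coordinates satisfy 8 + 5 ≡ 0 (mod 13), so they are inverses. Their sum is O.

O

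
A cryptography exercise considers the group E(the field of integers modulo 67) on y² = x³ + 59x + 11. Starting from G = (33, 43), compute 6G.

(21, 27)

Repeated addition: build up to 6G.
2G: tangent at (33, 43): λ = (3·33² + 59)/(2·43) ≡ 43/19. 19⁻¹ ≡ 60 (mod 67), so λ ≡ 43·60 ≡ 34.
  x = λ² - 33 - 33 = 1156 - 66 ≡ 18; y = λ·(33 - 18) - 43 ≡ 65. → (18, 65)
3G: (18, 65) + (33, 43). λ = (43 - 65)/(33 - 18) ≡ 45/15 mod 67. 15⁻¹ ≡ 9 (mod 67), so λ ≡ 3.
  x = λ² - 18 - 33 = 9 - 51 ≡ 25; y = λ·(18 - 25) - 65 ≡ 48. → (25, 48)
4G: (25, 48) + (33, 43). λ = (43 - 48)/(33 - 25) ≡ 62/8 mod 67. 8⁻¹ ≡ 42 (mod 67), so λ ≡ 58.
  x = λ² - 25 - 33 = 3364 - 58 ≡ 23; y = λ·(25 - 23) - 48 ≡ 1. → (23, 1)
5G: (23, 1) + (33, 43). λ = (43 - 1)/(33 - 23) ≡ 42/10 mod 67. 10⁻¹ ≡ 47 (mod 67) since 10·47 = 470 ≡ 1, so λ ≡ 31.
  x = λ² - 23 - 33 = 961 - 56 ≡ 34; y = λ·(23 - 34) - 1 ≡ 60. → (34, 60)
6G: (34, 60) + (33, 43). λ = (43 - 60)/(33 - 34) ≡ 50/66 mod 67. 66⁻¹ ≡ 66 (mod 67), so λ ≡ 17.
  x = λ² - 34 - 33 = 289 - 67 ≡ 21; y = λ·(34 - 21) - 60 ≡ 27. → (21, 27)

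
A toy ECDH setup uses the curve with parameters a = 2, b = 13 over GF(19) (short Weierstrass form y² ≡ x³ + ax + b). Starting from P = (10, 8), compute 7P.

Double-and-add on 7 = (111)₂. Start with P = (10, 8) for the leading 1-bit.
double: tangent at (10, 8): λ = (3·10² + 2)/(2·8) ≡ 17/16. 16⁻¹ ≡ 6 (mod 19), so λ ≡ 17·6 ≡ 7.
  x = λ² - 10 - 10 = 49 - 20 ≡ 10; y = λ·(10 - 10) - 8 ≡ 11. → (10, 11)
add P: (10, 11) + (10, 8): same x and y₁ ≡ -y₂, so the sum is O.
double: O + O = O (identity).
add P: O + (10, 8) = (10, 8) (identity).

(10, 8)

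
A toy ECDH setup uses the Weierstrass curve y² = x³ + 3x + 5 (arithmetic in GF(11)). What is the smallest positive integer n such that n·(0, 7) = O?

2P: tangent at (0, 7): λ = (3·0² + 3)/(2·7) ≡ 3/3. 3⁻¹ ≡ 4 (mod 11) since 3·4 = 12 ≡ 1, so λ ≡ 3·4 ≡ 1.
  x = λ² - 0 - 0 = 1 - 0 ≡ 1; y = λ·(0 - 1) - 7 ≡ 3. → (1, 3)
3P: (1, 3) + (0, 7). λ = (7 - 3)/(0 - 1) ≡ 4/10 mod 11. 10⁻¹ ≡ 10 (mod 11), so λ ≡ 7.
  x = λ² - 1 - 0 = 49 - 1 ≡ 4; y = λ·(1 - 4) - 3 ≡ 9. → (4, 9)
4P: (4, 9) + (0, 7). λ = (7 - 9)/(0 - 4) ≡ 9/7 mod 11. 7⁻¹ ≡ 8 (mod 11) since 7·8 = 56 ≡ 1, so λ ≡ 6.
  x = λ² - 4 - 0 = 36 - 4 ≡ 10; y = λ·(4 - 10) - 9 ≡ 10. → (10, 10)
5P: (10, 10) + (0, 7). λ = (7 - 10)/(0 - 10) ≡ 8/1 mod 11. 1⁻¹ ≡ 1 (mod 11) since 1·1 = 1 ≡ 1, so λ ≡ 8.
  x = λ² - 10 - 0 = 64 - 10 ≡ 10; y = λ·(10 - 10) - 10 ≡ 1. → (10, 1)
6P: (10, 1) + (0, 7). λ = (7 - 1)/(0 - 10) ≡ 6/1 mod 11. 1⁻¹ ≡ 1 (mod 11) since 1·1 = 1 ≡ 1, so λ ≡ 6.
  x = λ² - 10 - 0 = 36 - 10 ≡ 4; y = λ·(10 - 4) - 1 ≡ 2. → (4, 2)
7P: (4, 2) + (0, 7). λ = (7 - 2)/(0 - 4) ≡ 5/7 mod 11. 7⁻¹ ≡ 8 (mod 11), so λ ≡ 7.
  x = λ² - 4 - 0 = 49 - 4 ≡ 1; y = λ·(4 - 1) - 2 ≡ 8. → (1, 8)
8P: (1, 8) + (0, 7). λ = (7 - 8)/(0 - 1) ≡ 10/10 mod 11. 10⁻¹ ≡ 10 (mod 11) since 10·10 = 100 ≡ 1, so λ ≡ 1.
  x = λ² - 1 - 0 = 1 - 1 ≡ 0; y = λ·(1 - 0) - 8 ≡ 4. → (0, 4)
9P: (0, 4) + (0, 7): same x and y₁ ≡ -y₂, so the sum is O.
9P = O, so the order is 9.

9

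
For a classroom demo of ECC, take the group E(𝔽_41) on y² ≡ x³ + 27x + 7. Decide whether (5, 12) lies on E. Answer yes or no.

yes

y² = 12² ≡ 21; x³ + 27x + 7 = 267 ≡ 21 (mod 41). 21 = 21.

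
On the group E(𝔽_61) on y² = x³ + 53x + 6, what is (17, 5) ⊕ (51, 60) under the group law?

(17, 5) + (51, 60). λ = (60 - 5)/(51 - 17) ≡ 55/34 mod 61. 34⁻¹ ≡ 9 (mod 61), so λ ≡ 7.
  x = λ² - 17 - 51 = 49 - 68 ≡ 42; y = λ·(17 - 42) - 5 ≡ 3. → (42, 3)

(42, 3)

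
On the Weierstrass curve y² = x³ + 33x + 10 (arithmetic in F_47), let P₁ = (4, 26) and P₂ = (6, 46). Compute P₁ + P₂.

(4, 26) + (6, 46). λ = (46 - 26)/(6 - 4) ≡ 20/2 mod 47. 2⁻¹ ≡ 24 (mod 47) since 2·24 = 48 ≡ 1, so λ ≡ 10.
  x = λ² - 4 - 6 = 100 - 10 ≡ 43; y = λ·(4 - 43) - 26 ≡ 7. → (43, 7)

(43, 7)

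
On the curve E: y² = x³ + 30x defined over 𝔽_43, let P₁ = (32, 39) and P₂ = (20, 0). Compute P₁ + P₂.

(32, 39) + (20, 0). λ = (0 - 39)/(20 - 32) ≡ 4/31 mod 43. 31⁻¹ ≡ 25 (mod 43) since 31·25 = 775 ≡ 1, so λ ≡ 14.
  x = λ² - 32 - 20 = 196 - 52 ≡ 15; y = λ·(32 - 15) - 39 ≡ 27. → (15, 27)

(15, 27)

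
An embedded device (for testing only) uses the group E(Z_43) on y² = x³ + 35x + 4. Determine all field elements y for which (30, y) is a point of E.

x³ + 35x + 4 = 28054 ≡ 18 (mod 43).
18 is a non-residue mod 43; no y exists.

none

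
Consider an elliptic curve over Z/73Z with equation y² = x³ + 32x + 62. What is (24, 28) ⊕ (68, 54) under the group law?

(24, 28) + (68, 54). λ = (54 - 28)/(68 - 24) ≡ 26/44 mod 73. 44⁻¹ ≡ 5 (mod 73), so λ ≡ 57.
  x = λ² - 24 - 68 = 3249 - 92 ≡ 18; y = λ·(24 - 18) - 28 ≡ 22. → (18, 22)

(18, 22)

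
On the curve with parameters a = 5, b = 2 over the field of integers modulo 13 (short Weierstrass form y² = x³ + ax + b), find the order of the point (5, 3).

5

2P: tangent at (5, 3): λ = (3·5² + 5)/(2·3) ≡ 2/6. 6⁻¹ ≡ 11 (mod 13) since 6·11 = 66 ≡ 1, so λ ≡ 2·11 ≡ 9.
  x = λ² - 5 - 5 = 81 - 10 ≡ 6; y = λ·(5 - 6) - 3 ≡ 1. → (6, 1)
3P: (6, 1) + (5, 3). λ = (3 - 1)/(5 - 6) ≡ 2/12 mod 13. 12⁻¹ ≡ 12 (mod 13), so λ ≡ 11.
  x = λ² - 6 - 5 = 121 - 11 ≡ 6; y = λ·(6 - 6) - 1 ≡ 12. → (6, 12)
4P: (6, 12) + (5, 3). λ = (3 - 12)/(5 - 6) ≡ 4/12 mod 13. 12⁻¹ ≡ 12 (mod 13), so λ ≡ 9.
  x = λ² - 6 - 5 = 81 - 11 ≡ 5; y = λ·(6 - 5) - 12 ≡ 10. → (5, 10)
5P: (5, 10) + (5, 3): same x and y₁ ≡ -y₂, so the sum is ∞.
5P = ∞, so the order is 5.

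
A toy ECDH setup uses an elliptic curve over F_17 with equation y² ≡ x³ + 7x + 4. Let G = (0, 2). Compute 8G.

Double-and-add on 8 = (1000)₂. Start with G = (0, 2) for the leading 1-bit.
double: tangent at (0, 2): λ = (3·0² + 7)/(2·2) ≡ 7/4. 4⁻¹ ≡ 13 (mod 17) since 4·13 = 52 ≡ 1, so λ ≡ 7·13 ≡ 6.
  x = λ² - 0 - 0 = 36 - 0 ≡ 2; y = λ·(0 - 2) - 2 ≡ 3. → (2, 3)
double: tangent at (2, 3): λ = (3·2² + 7)/(2·3) ≡ 2/6. 6⁻¹ ≡ 3 (mod 17), so λ ≡ 2·3 ≡ 6.
  x = λ² - 2 - 2 = 36 - 4 ≡ 15; y = λ·(2 - 15) - 3 ≡ 4. → (15, 4)
double: tangent at (15, 4): λ = (3·15² + 7)/(2·4) ≡ 2/8. 8⁻¹ ≡ 15 (mod 17) since 8·15 = 120 ≡ 1, so λ ≡ 2·15 ≡ 13.
  x = λ² - 15 - 15 = 169 - 30 ≡ 3; y = λ·(15 - 3) - 4 ≡ 16. → (3, 16)

(3, 16)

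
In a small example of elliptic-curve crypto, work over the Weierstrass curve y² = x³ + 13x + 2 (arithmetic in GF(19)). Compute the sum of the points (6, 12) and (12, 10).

(6, 12) + (12, 10). λ = (10 - 12)/(12 - 6) ≡ 17/6 mod 19. 6⁻¹ ≡ 16 (mod 19), so λ ≡ 6.
  x = λ² - 6 - 12 = 36 - 18 ≡ 18; y = λ·(6 - 18) - 12 ≡ 11. → (18, 11)

(18, 11)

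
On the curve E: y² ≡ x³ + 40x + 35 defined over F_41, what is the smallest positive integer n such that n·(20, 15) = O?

2P: tangent at (20, 15): λ = (3·20² + 40)/(2·15) ≡ 10/30. 30⁻¹ ≡ 26 (mod 41) since 30·26 = 780 ≡ 1, so λ ≡ 10·26 ≡ 14.
  x = λ² - 20 - 20 = 196 - 40 ≡ 33; y = λ·(20 - 33) - 15 ≡ 8. → (33, 8)
3P: (33, 8) + (20, 15). λ = (15 - 8)/(20 - 33) ≡ 7/28 mod 41. 28⁻¹ ≡ 22 (mod 41) since 28·22 = 616 ≡ 1, so λ ≡ 31.
  x = λ² - 33 - 20 = 961 - 53 ≡ 6; y = λ·(33 - 6) - 8 ≡ 9. → (6, 9)
4P: (6, 9) + (20, 15). λ = (15 - 9)/(20 - 6) ≡ 6/14 mod 41. 14⁻¹ ≡ 3 (mod 41), so λ ≡ 18.
  x = λ² - 6 - 20 = 324 - 26 ≡ 11; y = λ·(6 - 11) - 9 ≡ 24. → (11, 24)
5P: (11, 24) + (20, 15). λ = (15 - 24)/(20 - 11) ≡ 32/9 mod 41. 9⁻¹ ≡ 32 (mod 41), so λ ≡ 40.
  x = λ² - 11 - 20 = 1600 - 31 ≡ 11; y = λ·(11 - 11) - 24 ≡ 17. → (11, 17)
6P: (11, 17) + (20, 15). λ = (15 - 17)/(20 - 11) ≡ 39/9 mod 41. 9⁻¹ ≡ 32 (mod 41), so λ ≡ 18.
  x = λ² - 11 - 20 = 324 - 31 ≡ 6; y = λ·(11 - 6) - 17 ≡ 32. → (6, 32)
7P: (6, 32) + (20, 15). λ = (15 - 32)/(20 - 6) ≡ 24/14 mod 41. 14⁻¹ ≡ 3 (mod 41), so λ ≡ 31.
  x = λ² - 6 - 20 = 961 - 26 ≡ 33; y = λ·(6 - 33) - 32 ≡ 33. → (33, 33)
8P: (33, 33) + (20, 15). λ = (15 - 33)/(20 - 33) ≡ 23/28 mod 41. 28⁻¹ ≡ 22 (mod 41), so λ ≡ 14.
  x = λ² - 33 - 20 = 196 - 53 ≡ 20; y = λ·(33 - 20) - 33 ≡ 26. → (20, 26)
9P: (20, 26) + (20, 15): same x and y₁ ≡ -y₂, so the sum is O.
9P = O, so the order is 9.

9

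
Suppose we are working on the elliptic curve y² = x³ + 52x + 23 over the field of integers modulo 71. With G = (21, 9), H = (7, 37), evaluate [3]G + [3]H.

First 3G:
Repeated addition: build up to 3G.
2G: tangent at (21, 9): λ = (3·21² + 52)/(2·9) ≡ 26/18. 18⁻¹ ≡ 4 (mod 71) since 18·4 = 72 ≡ 1, so λ ≡ 26·4 ≡ 33.
  x = λ² - 21 - 21 = 1089 - 42 ≡ 53; y = λ·(21 - 53) - 9 ≡ 0. → (53, 0)
3G: (53, 0) + (21, 9). λ = (9 - 0)/(21 - 53) ≡ 9/39 mod 71. 39⁻¹ ≡ 51 (mod 71) since 39·51 = 1989 ≡ 1, so λ ≡ 33.
  x = λ² - 53 - 21 = 1089 - 74 ≡ 21; y = λ·(53 - 21) - 0 ≡ 62. → (21, 62)
3G = (21, 62).
Next 3H:
Repeated addition: build up to 3H.
2H: tangent at (7, 37): λ = (3·7² + 52)/(2·37) ≡ 57/3. 3⁻¹ ≡ 24 (mod 71), so λ ≡ 57·24 ≡ 19.
  x = λ² - 7 - 7 = 361 - 14 ≡ 63; y = λ·(7 - 63) - 37 ≡ 35. → (63, 35)
3H: (63, 35) + (7, 37). λ = (37 - 35)/(7 - 63) ≡ 2/15 mod 71. 15⁻¹ ≡ 19 (mod 71), so λ ≡ 38.
  x = λ² - 63 - 7 = 1444 - 70 ≡ 25; y = λ·(63 - 25) - 35 ≡ 60. → (25, 60)
3H = (25, 60).
Finally 3G + 3H:
(21, 62) + (25, 60). λ = (60 - 62)/(25 - 21) ≡ 69/4 mod 71. 4⁻¹ ≡ 18 (mod 71) since 4·18 = 72 ≡ 1, so λ ≡ 35.
  x = λ² - 21 - 25 = 1225 - 46 ≡ 43; y = λ·(21 - 43) - 62 ≡ 20. → (43, 20)

(43, 20)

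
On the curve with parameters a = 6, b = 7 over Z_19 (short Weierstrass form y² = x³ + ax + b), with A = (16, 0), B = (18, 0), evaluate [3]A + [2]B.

First 3A:
Repeated addition: build up to 3A.
2A: (16, 0) + (16, 0): same x and y₁ ≡ -y₂, so the sum is 𝒪.
3A: 𝒪 + (16, 0) = (16, 0) (identity).
3A = (16, 0).
Next 2B:
Repeated addition: build up to 2B.
2B: (18, 0) + (18, 0): same x and y₁ ≡ -y₂, so the sum is 𝒪.
2B = 𝒪.
Finally 3A + 2B:
(16, 0) + 𝒪 = (16, 0) (identity).

(16, 0)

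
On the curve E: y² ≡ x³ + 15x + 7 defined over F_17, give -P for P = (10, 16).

(10, 1)

-(10, 16) = (10, -16 mod 17) = (10, 1).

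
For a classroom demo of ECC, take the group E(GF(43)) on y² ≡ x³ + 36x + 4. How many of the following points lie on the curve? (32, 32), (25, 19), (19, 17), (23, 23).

(32, 32): 32² ≡ 35, rhs ≡ 40 → off.
(25, 19): 19² ≡ 17, rhs ≡ 17 → on.
(19, 17): 17² ≡ 31, rhs ≡ 22 → off.
(23, 23): 23² ≡ 13, rhs ≡ 13 → on.

2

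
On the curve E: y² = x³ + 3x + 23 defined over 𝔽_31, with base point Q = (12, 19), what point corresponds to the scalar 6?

Repeated addition: build up to 6Q.
2Q: tangent at (12, 19): λ = (3·12² + 3)/(2·19) ≡ 1/7. 7⁻¹ ≡ 9 (mod 31), so λ ≡ 1·9 ≡ 9.
  x = λ² - 12 - 12 = 81 - 24 ≡ 26; y = λ·(12 - 26) - 19 ≡ 10. → (26, 10)
3Q: (26, 10) + (12, 19). λ = (19 - 10)/(12 - 26) ≡ 9/17 mod 31. 17⁻¹ ≡ 11 (mod 31), so λ ≡ 6.
  x = λ² - 26 - 12 = 36 - 38 ≡ 29; y = λ·(26 - 29) - 10 ≡ 3. → (29, 3)
4Q: (29, 3) + (12, 19). λ = (19 - 3)/(12 - 29) ≡ 16/14 mod 31. 14⁻¹ ≡ 20 (mod 31) since 14·20 = 280 ≡ 1, so λ ≡ 10.
  x = λ² - 29 - 12 = 100 - 41 ≡ 28; y = λ·(29 - 28) - 3 ≡ 7. → (28, 7)
5Q: (28, 7) + (12, 19). λ = (19 - 7)/(12 - 28) ≡ 12/15 mod 31. 15⁻¹ ≡ 29 (mod 31) since 15·29 = 435 ≡ 1, so λ ≡ 7.
  x = λ² - 28 - 12 = 49 - 40 ≡ 9; y = λ·(28 - 9) - 7 ≡ 2. → (9, 2)
6Q: (9, 2) + (12, 19). λ = (19 - 2)/(12 - 9) ≡ 17/3 mod 31. 3⁻¹ ≡ 21 (mod 31) since 3·21 = 63 ≡ 1, so λ ≡ 16.
  x = λ² - 9 - 12 = 256 - 21 ≡ 18; y = λ·(9 - 18) - 2 ≡ 9. → (18, 9)

(18, 9)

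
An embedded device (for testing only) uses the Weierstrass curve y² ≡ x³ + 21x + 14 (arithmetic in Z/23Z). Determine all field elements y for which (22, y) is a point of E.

none

x³ + 21x + 14 = 11124 ≡ 15 (mod 23).
15 is a non-residue mod 23; no y exists.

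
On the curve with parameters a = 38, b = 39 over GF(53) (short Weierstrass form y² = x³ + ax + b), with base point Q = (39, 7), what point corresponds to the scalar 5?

Repeated addition: build up to 5Q.
2Q: tangent at (39, 7): λ = (3·39² + 38)/(2·7) ≡ 43/14. 14⁻¹ ≡ 19 (mod 53), so λ ≡ 43·19 ≡ 22.
  x = λ² - 39 - 39 = 484 - 78 ≡ 35; y = λ·(39 - 35) - 7 ≡ 28. → (35, 28)
3Q: (35, 28) + (39, 7). λ = (7 - 28)/(39 - 35) ≡ 32/4 mod 53. 4⁻¹ ≡ 40 (mod 53), so λ ≡ 8.
  x = λ² - 35 - 39 = 64 - 74 ≡ 43; y = λ·(35 - 43) - 28 ≡ 14. → (43, 14)
4Q: (43, 14) + (39, 7). λ = (7 - 14)/(39 - 43) ≡ 46/49 mod 53. 49⁻¹ ≡ 13 (mod 53) since 49·13 = 637 ≡ 1, so λ ≡ 15.
  x = λ² - 43 - 39 = 225 - 82 ≡ 37; y = λ·(43 - 37) - 14 ≡ 23. → (37, 23)
5Q: (37, 23) + (39, 7). λ = (7 - 23)/(39 - 37) ≡ 37/2 mod 53. 2⁻¹ ≡ 27 (mod 53) since 2·27 = 54 ≡ 1, so λ ≡ 45.
  x = λ² - 37 - 39 = 2025 - 76 ≡ 41; y = λ·(37 - 41) - 23 ≡ 9. → (41, 9)

(41, 9)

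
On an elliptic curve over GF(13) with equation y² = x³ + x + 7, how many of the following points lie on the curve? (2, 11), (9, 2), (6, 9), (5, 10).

2

(2, 11): 11² ≡ 4, rhs ≡ 4 → on.
(9, 2): 2² ≡ 4, rhs ≡ 4 → on.
(6, 9): 9² ≡ 3, rhs ≡ 8 → off.
(5, 10): 10² ≡ 9, rhs ≡ 7 → off.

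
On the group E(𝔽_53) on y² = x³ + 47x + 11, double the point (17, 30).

tangent at (17, 30): λ = (3·17² + 47)/(2·30) ≡ 13/7. 7⁻¹ ≡ 38 (mod 53), so λ ≡ 13·38 ≡ 17.
  x = λ² - 17 - 17 = 289 - 34 ≡ 43; y = λ·(17 - 43) - 30 ≡ 5. → (43, 5)

(43, 5)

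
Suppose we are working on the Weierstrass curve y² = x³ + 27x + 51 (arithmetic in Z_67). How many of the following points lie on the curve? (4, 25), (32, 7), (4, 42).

(4, 25): 25² ≡ 22, rhs ≡ 22 → on.
(32, 7): 7² ≡ 49, rhs ≡ 49 → on.
(4, 42): 42² ≡ 22, rhs ≡ 22 → on.

3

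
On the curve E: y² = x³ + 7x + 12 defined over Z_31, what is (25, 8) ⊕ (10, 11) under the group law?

(1, 12)

(25, 8) + (10, 11). λ = (11 - 8)/(10 - 25) ≡ 3/16 mod 31. 16⁻¹ ≡ 2 (mod 31) since 16·2 = 32 ≡ 1, so λ ≡ 6.
  x = λ² - 25 - 10 = 36 - 35 ≡ 1; y = λ·(25 - 1) - 8 ≡ 12. → (1, 12)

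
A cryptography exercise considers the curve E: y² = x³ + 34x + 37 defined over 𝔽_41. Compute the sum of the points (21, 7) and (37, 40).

(14, 10)

(21, 7) + (37, 40). λ = (40 - 7)/(37 - 21) ≡ 33/16 mod 41. 16⁻¹ ≡ 18 (mod 41) since 16·18 = 288 ≡ 1, so λ ≡ 20.
  x = λ² - 21 - 37 = 400 - 58 ≡ 14; y = λ·(21 - 14) - 7 ≡ 10. → (14, 10)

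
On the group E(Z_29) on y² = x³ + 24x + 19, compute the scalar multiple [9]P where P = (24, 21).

Repeated addition: build up to 9P.
2P: tangent at (24, 21): λ = (3·24² + 24)/(2·21) ≡ 12/13. 13⁻¹ ≡ 9 (mod 29) since 13·9 = 117 ≡ 1, so λ ≡ 12·9 ≡ 21.
  x = λ² - 24 - 24 = 441 - 48 ≡ 16; y = λ·(24 - 16) - 21 ≡ 2. → (16, 2)
3P: (16, 2) + (24, 21). λ = (21 - 2)/(24 - 16) ≡ 19/8 mod 29. 8⁻¹ ≡ 11 (mod 29) since 8·11 = 88 ≡ 1, so λ ≡ 6.
  x = λ² - 16 - 24 = 36 - 40 ≡ 25; y = λ·(16 - 25) - 2 ≡ 2. → (25, 2)
4P: (25, 2) + (24, 21). λ = (21 - 2)/(24 - 25) ≡ 19/28 mod 29. 28⁻¹ ≡ 28 (mod 29) since 28·28 = 784 ≡ 1, so λ ≡ 10.
  x = λ² - 25 - 24 = 100 - 49 ≡ 22; y = λ·(25 - 22) - 2 ≡ 28. → (22, 28)
5P: (22, 28) + (24, 21). λ = (21 - 28)/(24 - 22) ≡ 22/2 mod 29. 2⁻¹ ≡ 15 (mod 29), so λ ≡ 11.
  x = λ² - 22 - 24 = 121 - 46 ≡ 17; y = λ·(22 - 17) - 28 ≡ 27. → (17, 27)
6P: (17, 27) + (24, 21). λ = (21 - 27)/(24 - 17) ≡ 23/7 mod 29. 7⁻¹ ≡ 25 (mod 29) since 7·25 = 175 ≡ 1, so λ ≡ 24.
  x = λ² - 17 - 24 = 576 - 41 ≡ 13; y = λ·(17 - 13) - 27 ≡ 11. → (13, 11)
7P: (13, 11) + (24, 21). λ = (21 - 11)/(24 - 13) ≡ 10/11 mod 29. 11⁻¹ ≡ 8 (mod 29), so λ ≡ 22.
  x = λ² - 13 - 24 = 484 - 37 ≡ 12; y = λ·(13 - 12) - 11 ≡ 11. → (12, 11)
8P: (12, 11) + (24, 21). λ = (21 - 11)/(24 - 12) ≡ 10/12 mod 29. 12⁻¹ ≡ 17 (mod 29), so λ ≡ 25.
  x = λ² - 12 - 24 = 625 - 36 ≡ 9; y = λ·(12 - 9) - 11 ≡ 6. → (9, 6)
9P: (9, 6) + (24, 21). λ = (21 - 6)/(24 - 9) ≡ 15/15 mod 29. 15⁻¹ ≡ 2 (mod 29), so λ ≡ 1.
  x = λ² - 9 - 24 = 1 - 33 ≡ 26; y = λ·(9 - 26) - 6 ≡ 6. → (26, 6)

(26, 6)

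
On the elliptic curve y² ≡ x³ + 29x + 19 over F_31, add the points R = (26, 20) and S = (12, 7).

(13, 12)

(26, 20) + (12, 7). λ = (7 - 20)/(12 - 26) ≡ 18/17 mod 31. 17⁻¹ ≡ 11 (mod 31), so λ ≡ 12.
  x = λ² - 26 - 12 = 144 - 38 ≡ 13; y = λ·(26 - 13) - 20 ≡ 12. → (13, 12)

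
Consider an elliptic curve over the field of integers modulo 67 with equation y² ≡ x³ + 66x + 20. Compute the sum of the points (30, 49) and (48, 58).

(6, 30)

(30, 49) + (48, 58). λ = (58 - 49)/(48 - 30) ≡ 9/18 mod 67. 18⁻¹ ≡ 41 (mod 67), so λ ≡ 34.
  x = λ² - 30 - 48 = 1156 - 78 ≡ 6; y = λ·(30 - 6) - 49 ≡ 30. → (6, 30)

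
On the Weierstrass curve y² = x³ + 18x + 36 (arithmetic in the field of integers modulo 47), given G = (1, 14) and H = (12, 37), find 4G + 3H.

(25, 32)

First 4G:
Double-and-add on 4 = (100)₂. Start with G = (1, 14) for the leading 1-bit.
double: tangent at (1, 14): λ = (3·1² + 18)/(2·14) ≡ 21/28. 28⁻¹ ≡ 42 (mod 47) since 28·42 = 1176 ≡ 1, so λ ≡ 21·42 ≡ 36.
  x = λ² - 1 - 1 = 1296 - 2 ≡ 25; y = λ·(1 - 25) - 14 ≡ 15. → (25, 15)
double: tangent at (25, 15): λ = (3·25² + 18)/(2·15) ≡ 13/30. 30⁻¹ ≡ 11 (mod 47) since 30·11 = 330 ≡ 1, so λ ≡ 13·11 ≡ 2.
  x = λ² - 25 - 25 = 4 - 50 ≡ 1; y = λ·(25 - 1) - 15 ≡ 33. → (1, 33)
4G = (1, 33).
Next 3H:
Repeated addition: build up to 3H.
2H: tangent at (12, 37): λ = (3·12² + 18)/(2·37) ≡ 27/27. 27⁻¹ ≡ 7 (mod 47), so λ ≡ 27·7 ≡ 1.
  x = λ² - 12 - 12 = 1 - 24 ≡ 24; y = λ·(12 - 24) - 37 ≡ 45. → (24, 45)
3H: (24, 45) + (12, 37). λ = (37 - 45)/(12 - 24) ≡ 39/35 mod 47. 35⁻¹ ≡ 43 (mod 47), so λ ≡ 32.
  x = λ² - 24 - 12 = 1024 - 36 ≡ 1; y = λ·(24 - 1) - 45 ≡ 33. → (1, 33)
3H = (1, 33).
Finally 4G + 3H:
tangent at (1, 33): λ = (3·1² + 18)/(2·33) ≡ 21/19. 19⁻¹ ≡ 5 (mod 47) since 19·5 = 95 ≡ 1, so λ ≡ 21·5 ≡ 11.
  x = λ² - 1 - 1 = 121 - 2 ≡ 25; y = λ·(1 - 25) - 33 ≡ 32. → (25, 32)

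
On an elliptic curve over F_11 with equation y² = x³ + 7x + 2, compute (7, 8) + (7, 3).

The two points share x = 7 and their y-coordinates satisfy 8 + 3 ≡ 0 (mod 11), so they are inverses. Their sum is ∞.

O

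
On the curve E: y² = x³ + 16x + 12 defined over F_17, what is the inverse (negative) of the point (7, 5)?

(7, 12)

-(7, 5) = (7, -5 mod 17) = (7, 12).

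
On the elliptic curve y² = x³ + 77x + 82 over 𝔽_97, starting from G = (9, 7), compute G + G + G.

(14, 86)

Repeated addition: build up to 3G.
2G: tangent at (9, 7): λ = (3·9² + 77)/(2·7) ≡ 29/14. 14⁻¹ ≡ 7 (mod 97) since 14·7 = 98 ≡ 1, so λ ≡ 29·7 ≡ 9.
  x = λ² - 9 - 9 = 81 - 18 ≡ 63; y = λ·(9 - 63) - 7 ≡ 89. → (63, 89)
3G: (63, 89) + (9, 7). λ = (7 - 89)/(9 - 63) ≡ 15/43 mod 97. 43⁻¹ ≡ 88 (mod 97) since 43·88 = 3784 ≡ 1, so λ ≡ 59.
  x = λ² - 63 - 9 = 3481 - 72 ≡ 14; y = λ·(63 - 14) - 89 ≡ 86. → (14, 86)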